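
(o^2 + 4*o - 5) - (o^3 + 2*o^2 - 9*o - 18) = -o^3 - o^2 + 13*o + 13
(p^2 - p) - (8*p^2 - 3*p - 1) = -7*p^2 + 2*p + 1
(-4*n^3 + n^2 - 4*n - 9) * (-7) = 28*n^3 - 7*n^2 + 28*n + 63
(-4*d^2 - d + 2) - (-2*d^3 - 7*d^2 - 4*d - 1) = 2*d^3 + 3*d^2 + 3*d + 3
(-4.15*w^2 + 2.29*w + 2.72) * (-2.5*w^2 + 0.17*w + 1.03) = 10.375*w^4 - 6.4305*w^3 - 10.6852*w^2 + 2.8211*w + 2.8016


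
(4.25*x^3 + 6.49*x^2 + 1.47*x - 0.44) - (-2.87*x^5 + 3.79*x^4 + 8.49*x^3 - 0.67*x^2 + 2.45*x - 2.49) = 2.87*x^5 - 3.79*x^4 - 4.24*x^3 + 7.16*x^2 - 0.98*x + 2.05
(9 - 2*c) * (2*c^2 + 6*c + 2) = -4*c^3 + 6*c^2 + 50*c + 18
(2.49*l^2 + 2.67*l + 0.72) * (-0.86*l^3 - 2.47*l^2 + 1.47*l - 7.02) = -2.1414*l^5 - 8.4465*l^4 - 3.5538*l^3 - 15.3333*l^2 - 17.685*l - 5.0544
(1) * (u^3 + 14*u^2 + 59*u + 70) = u^3 + 14*u^2 + 59*u + 70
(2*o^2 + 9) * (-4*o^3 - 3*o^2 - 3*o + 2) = -8*o^5 - 6*o^4 - 42*o^3 - 23*o^2 - 27*o + 18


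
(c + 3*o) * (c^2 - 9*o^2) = c^3 + 3*c^2*o - 9*c*o^2 - 27*o^3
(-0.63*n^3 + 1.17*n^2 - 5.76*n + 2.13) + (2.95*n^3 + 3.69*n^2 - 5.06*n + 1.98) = 2.32*n^3 + 4.86*n^2 - 10.82*n + 4.11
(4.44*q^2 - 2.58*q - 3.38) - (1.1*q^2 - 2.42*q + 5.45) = 3.34*q^2 - 0.16*q - 8.83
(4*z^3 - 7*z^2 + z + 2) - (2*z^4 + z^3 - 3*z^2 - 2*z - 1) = -2*z^4 + 3*z^3 - 4*z^2 + 3*z + 3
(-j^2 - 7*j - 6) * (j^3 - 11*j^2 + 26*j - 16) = -j^5 + 4*j^4 + 45*j^3 - 100*j^2 - 44*j + 96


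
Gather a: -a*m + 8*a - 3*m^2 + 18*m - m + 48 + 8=a*(8 - m) - 3*m^2 + 17*m + 56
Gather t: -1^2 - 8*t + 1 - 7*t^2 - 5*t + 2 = -7*t^2 - 13*t + 2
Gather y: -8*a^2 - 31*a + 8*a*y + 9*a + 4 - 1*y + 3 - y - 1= -8*a^2 - 22*a + y*(8*a - 2) + 6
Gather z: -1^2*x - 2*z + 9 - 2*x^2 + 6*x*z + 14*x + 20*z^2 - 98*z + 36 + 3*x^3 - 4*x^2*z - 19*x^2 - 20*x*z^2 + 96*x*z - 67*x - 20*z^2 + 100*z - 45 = 3*x^3 - 21*x^2 - 20*x*z^2 - 54*x + z*(-4*x^2 + 102*x)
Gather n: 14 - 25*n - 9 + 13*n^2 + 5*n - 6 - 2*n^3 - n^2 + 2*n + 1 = -2*n^3 + 12*n^2 - 18*n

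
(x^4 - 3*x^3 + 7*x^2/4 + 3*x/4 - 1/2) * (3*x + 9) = 3*x^5 - 87*x^3/4 + 18*x^2 + 21*x/4 - 9/2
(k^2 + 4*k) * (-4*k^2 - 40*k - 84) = -4*k^4 - 56*k^3 - 244*k^2 - 336*k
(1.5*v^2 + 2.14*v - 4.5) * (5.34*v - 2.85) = 8.01*v^3 + 7.1526*v^2 - 30.129*v + 12.825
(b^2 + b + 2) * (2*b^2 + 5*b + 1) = 2*b^4 + 7*b^3 + 10*b^2 + 11*b + 2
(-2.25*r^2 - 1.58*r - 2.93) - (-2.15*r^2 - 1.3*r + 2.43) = -0.1*r^2 - 0.28*r - 5.36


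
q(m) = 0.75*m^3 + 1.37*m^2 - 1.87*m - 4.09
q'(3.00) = 26.60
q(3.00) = 22.88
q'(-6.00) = 62.69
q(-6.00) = -105.55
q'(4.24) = 50.20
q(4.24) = 69.78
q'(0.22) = -1.16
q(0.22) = -4.43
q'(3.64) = 37.92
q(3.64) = 43.43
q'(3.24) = 30.63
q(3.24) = 29.74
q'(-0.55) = -2.70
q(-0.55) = -2.77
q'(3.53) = 35.84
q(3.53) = 39.37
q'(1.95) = 12.03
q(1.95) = 3.03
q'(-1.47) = -1.04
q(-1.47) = -0.76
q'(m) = 2.25*m^2 + 2.74*m - 1.87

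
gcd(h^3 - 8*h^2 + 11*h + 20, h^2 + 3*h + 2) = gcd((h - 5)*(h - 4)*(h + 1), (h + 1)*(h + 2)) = h + 1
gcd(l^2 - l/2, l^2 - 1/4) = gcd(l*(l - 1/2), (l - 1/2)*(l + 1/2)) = l - 1/2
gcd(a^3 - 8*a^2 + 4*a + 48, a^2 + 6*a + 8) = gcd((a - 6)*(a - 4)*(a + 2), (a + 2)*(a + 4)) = a + 2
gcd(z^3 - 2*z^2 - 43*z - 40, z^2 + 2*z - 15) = z + 5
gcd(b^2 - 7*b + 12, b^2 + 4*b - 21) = b - 3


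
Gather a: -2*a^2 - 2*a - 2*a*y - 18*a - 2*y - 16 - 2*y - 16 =-2*a^2 + a*(-2*y - 20) - 4*y - 32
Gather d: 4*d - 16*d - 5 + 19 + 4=18 - 12*d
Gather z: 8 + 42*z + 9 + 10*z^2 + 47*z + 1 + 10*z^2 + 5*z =20*z^2 + 94*z + 18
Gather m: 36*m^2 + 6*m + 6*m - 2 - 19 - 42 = 36*m^2 + 12*m - 63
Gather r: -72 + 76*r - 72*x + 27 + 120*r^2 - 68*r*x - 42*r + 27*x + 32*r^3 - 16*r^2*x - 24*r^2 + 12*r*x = 32*r^3 + r^2*(96 - 16*x) + r*(34 - 56*x) - 45*x - 45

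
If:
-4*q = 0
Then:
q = 0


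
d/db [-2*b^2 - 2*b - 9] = -4*b - 2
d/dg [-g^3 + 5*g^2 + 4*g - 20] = -3*g^2 + 10*g + 4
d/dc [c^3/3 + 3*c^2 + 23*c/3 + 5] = c^2 + 6*c + 23/3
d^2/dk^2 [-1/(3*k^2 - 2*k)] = 2*(3*k*(3*k - 2) - 4*(3*k - 1)^2)/(k^3*(3*k - 2)^3)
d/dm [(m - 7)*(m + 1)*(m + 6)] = 3*m^2 - 43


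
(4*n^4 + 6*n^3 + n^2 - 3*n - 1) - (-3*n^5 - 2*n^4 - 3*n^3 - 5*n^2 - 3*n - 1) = 3*n^5 + 6*n^4 + 9*n^3 + 6*n^2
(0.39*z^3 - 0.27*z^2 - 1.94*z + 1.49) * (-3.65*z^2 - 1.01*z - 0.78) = -1.4235*z^5 + 0.5916*z^4 + 7.0495*z^3 - 3.2685*z^2 + 0.0083000000000002*z - 1.1622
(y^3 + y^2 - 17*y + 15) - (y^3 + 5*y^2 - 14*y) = -4*y^2 - 3*y + 15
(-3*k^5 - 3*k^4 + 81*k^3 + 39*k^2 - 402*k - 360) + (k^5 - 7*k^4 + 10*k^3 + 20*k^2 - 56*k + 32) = -2*k^5 - 10*k^4 + 91*k^3 + 59*k^2 - 458*k - 328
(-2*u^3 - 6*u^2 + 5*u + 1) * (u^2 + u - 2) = -2*u^5 - 8*u^4 + 3*u^3 + 18*u^2 - 9*u - 2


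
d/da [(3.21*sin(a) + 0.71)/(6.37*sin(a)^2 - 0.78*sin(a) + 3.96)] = (-20.4477*sin(a)^2 - 9.0454*sin(a) + 13.2654)*cos(a)/(40.5769*sin(a)^4 - 9.9372*sin(a)^3 + 51.0588*sin(a)^2 - 6.1776*sin(a) + 15.6816)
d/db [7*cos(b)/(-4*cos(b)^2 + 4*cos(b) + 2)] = 7*(2*sin(b)^2 - 3)*sin(b)/(2*(2*cos(b) - cos(2*b))^2)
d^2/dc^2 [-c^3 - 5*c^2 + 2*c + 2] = -6*c - 10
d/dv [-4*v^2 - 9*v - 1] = -8*v - 9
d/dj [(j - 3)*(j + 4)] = 2*j + 1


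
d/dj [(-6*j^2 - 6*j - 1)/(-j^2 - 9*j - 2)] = (48*j^2 + 22*j + 3)/(j^4 + 18*j^3 + 85*j^2 + 36*j + 4)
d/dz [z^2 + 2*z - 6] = 2*z + 2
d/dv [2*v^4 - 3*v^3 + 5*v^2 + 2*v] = 8*v^3 - 9*v^2 + 10*v + 2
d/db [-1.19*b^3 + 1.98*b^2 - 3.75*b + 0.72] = -3.57*b^2 + 3.96*b - 3.75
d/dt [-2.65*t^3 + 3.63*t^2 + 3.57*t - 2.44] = -7.95*t^2 + 7.26*t + 3.57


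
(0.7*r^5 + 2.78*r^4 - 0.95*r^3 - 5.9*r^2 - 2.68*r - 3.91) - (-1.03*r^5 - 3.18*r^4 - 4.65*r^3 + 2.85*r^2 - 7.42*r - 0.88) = 1.73*r^5 + 5.96*r^4 + 3.7*r^3 - 8.75*r^2 + 4.74*r - 3.03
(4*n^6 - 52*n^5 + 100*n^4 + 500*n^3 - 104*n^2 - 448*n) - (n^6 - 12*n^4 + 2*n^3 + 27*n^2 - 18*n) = 3*n^6 - 52*n^5 + 112*n^4 + 498*n^3 - 131*n^2 - 430*n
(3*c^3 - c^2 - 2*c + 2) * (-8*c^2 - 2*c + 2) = -24*c^5 + 2*c^4 + 24*c^3 - 14*c^2 - 8*c + 4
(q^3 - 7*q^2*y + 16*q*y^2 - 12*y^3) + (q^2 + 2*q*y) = q^3 - 7*q^2*y + q^2 + 16*q*y^2 + 2*q*y - 12*y^3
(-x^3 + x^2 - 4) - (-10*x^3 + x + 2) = 9*x^3 + x^2 - x - 6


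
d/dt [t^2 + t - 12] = 2*t + 1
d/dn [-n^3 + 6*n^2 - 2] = 3*n*(4 - n)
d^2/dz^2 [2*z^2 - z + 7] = 4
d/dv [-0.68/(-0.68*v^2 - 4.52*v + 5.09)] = (-0.9248*v - 3.0736)/(0.68*v^2 + 4.52*v - 5.09)^2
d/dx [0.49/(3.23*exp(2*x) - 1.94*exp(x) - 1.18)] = (0.9506 - 3.1654*exp(x))*exp(x)/(-3.23*exp(2*x) + 1.94*exp(x) + 1.18)^2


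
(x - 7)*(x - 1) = x^2 - 8*x + 7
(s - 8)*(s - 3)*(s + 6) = s^3 - 5*s^2 - 42*s + 144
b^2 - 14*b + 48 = (b - 8)*(b - 6)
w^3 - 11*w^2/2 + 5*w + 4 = (w - 4)*(w - 2)*(w + 1/2)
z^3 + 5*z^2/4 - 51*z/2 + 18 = (z - 4)*(z - 3/4)*(z + 6)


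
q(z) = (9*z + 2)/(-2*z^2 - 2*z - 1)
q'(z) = (4*z + 2)*(9*z + 2)/(-2*z^2 - 2*z - 1)^2 + 9/(-2*z^2 - 2*z - 1) = (18*z^2 + 8*z - 5)/(4*z^4 + 8*z^3 + 8*z^2 + 4*z + 1)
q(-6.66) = 0.76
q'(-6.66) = 0.13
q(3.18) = -1.11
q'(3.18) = 0.27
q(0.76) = -2.41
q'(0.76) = 0.85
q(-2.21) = 2.82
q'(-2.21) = 1.62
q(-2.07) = 3.06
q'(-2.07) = 1.88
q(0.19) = -2.55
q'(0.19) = -1.34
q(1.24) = -2.01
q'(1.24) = 0.76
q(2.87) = -1.20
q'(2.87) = 0.31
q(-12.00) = 0.40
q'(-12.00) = 0.04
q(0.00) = -2.00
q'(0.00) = -5.00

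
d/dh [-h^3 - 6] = -3*h^2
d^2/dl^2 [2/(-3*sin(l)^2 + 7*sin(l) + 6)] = 2*(-36*sin(l)^4 + 63*sin(l)^3 - 67*sin(l)^2 - 84*sin(l) + 134)/(-3*sin(l)^2 + 7*sin(l) + 6)^3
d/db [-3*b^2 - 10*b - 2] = -6*b - 10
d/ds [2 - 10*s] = -10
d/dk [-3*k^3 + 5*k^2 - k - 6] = -9*k^2 + 10*k - 1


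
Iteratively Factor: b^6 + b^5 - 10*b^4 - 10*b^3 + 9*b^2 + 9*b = (b + 3)*(b^5 - 2*b^4 - 4*b^3 + 2*b^2 + 3*b) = (b + 1)*(b + 3)*(b^4 - 3*b^3 - b^2 + 3*b) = b*(b + 1)*(b + 3)*(b^3 - 3*b^2 - b + 3) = b*(b - 1)*(b + 1)*(b + 3)*(b^2 - 2*b - 3) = b*(b - 1)*(b + 1)^2*(b + 3)*(b - 3)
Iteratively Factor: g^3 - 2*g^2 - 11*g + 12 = (g - 4)*(g^2 + 2*g - 3) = (g - 4)*(g - 1)*(g + 3)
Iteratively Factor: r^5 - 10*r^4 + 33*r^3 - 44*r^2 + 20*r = (r - 2)*(r^4 - 8*r^3 + 17*r^2 - 10*r) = (r - 5)*(r - 2)*(r^3 - 3*r^2 + 2*r) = (r - 5)*(r - 2)^2*(r^2 - r) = r*(r - 5)*(r - 2)^2*(r - 1)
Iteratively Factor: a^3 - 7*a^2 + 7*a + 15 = (a - 5)*(a^2 - 2*a - 3) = (a - 5)*(a + 1)*(a - 3)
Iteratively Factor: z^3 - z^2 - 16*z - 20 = (z - 5)*(z^2 + 4*z + 4) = (z - 5)*(z + 2)*(z + 2)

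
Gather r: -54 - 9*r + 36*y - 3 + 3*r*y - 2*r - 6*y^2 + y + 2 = r*(3*y - 11) - 6*y^2 + 37*y - 55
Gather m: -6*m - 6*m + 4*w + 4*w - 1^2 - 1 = -12*m + 8*w - 2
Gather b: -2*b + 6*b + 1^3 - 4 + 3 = 4*b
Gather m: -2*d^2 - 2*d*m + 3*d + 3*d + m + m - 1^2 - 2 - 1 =-2*d^2 + 6*d + m*(2 - 2*d) - 4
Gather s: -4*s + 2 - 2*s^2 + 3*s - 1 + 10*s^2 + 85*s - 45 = 8*s^2 + 84*s - 44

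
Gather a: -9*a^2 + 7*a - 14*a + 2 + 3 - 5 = -9*a^2 - 7*a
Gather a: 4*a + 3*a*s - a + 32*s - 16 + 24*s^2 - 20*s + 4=a*(3*s + 3) + 24*s^2 + 12*s - 12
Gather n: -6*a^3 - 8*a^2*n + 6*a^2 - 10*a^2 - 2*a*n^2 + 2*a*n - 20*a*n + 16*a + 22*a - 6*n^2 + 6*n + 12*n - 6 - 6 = -6*a^3 - 4*a^2 + 38*a + n^2*(-2*a - 6) + n*(-8*a^2 - 18*a + 18) - 12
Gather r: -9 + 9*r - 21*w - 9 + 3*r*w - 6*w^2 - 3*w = r*(3*w + 9) - 6*w^2 - 24*w - 18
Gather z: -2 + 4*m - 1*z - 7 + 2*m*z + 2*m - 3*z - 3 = 6*m + z*(2*m - 4) - 12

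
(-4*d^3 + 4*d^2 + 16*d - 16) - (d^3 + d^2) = -5*d^3 + 3*d^2 + 16*d - 16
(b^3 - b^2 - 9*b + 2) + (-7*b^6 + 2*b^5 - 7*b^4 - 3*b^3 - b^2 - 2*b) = -7*b^6 + 2*b^5 - 7*b^4 - 2*b^3 - 2*b^2 - 11*b + 2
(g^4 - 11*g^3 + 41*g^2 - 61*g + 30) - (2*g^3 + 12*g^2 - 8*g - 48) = g^4 - 13*g^3 + 29*g^2 - 53*g + 78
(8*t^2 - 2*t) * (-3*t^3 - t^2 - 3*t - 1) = -24*t^5 - 2*t^4 - 22*t^3 - 2*t^2 + 2*t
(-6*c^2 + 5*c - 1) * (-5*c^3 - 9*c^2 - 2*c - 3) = 30*c^5 + 29*c^4 - 28*c^3 + 17*c^2 - 13*c + 3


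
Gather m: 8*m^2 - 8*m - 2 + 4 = 8*m^2 - 8*m + 2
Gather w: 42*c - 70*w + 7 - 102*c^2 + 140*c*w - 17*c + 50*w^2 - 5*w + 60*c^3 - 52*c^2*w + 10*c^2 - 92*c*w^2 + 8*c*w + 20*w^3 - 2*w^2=60*c^3 - 92*c^2 + 25*c + 20*w^3 + w^2*(48 - 92*c) + w*(-52*c^2 + 148*c - 75) + 7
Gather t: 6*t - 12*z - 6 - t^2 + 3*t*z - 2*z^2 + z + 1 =-t^2 + t*(3*z + 6) - 2*z^2 - 11*z - 5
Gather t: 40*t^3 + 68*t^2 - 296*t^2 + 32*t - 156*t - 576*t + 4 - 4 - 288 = 40*t^3 - 228*t^2 - 700*t - 288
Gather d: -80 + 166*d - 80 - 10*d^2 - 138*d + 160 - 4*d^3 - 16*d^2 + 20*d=-4*d^3 - 26*d^2 + 48*d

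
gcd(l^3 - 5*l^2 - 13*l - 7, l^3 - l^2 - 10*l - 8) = l + 1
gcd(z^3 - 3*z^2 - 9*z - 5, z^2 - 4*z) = 1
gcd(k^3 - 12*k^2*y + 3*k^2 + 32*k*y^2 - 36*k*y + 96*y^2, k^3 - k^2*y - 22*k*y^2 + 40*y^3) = -k + 4*y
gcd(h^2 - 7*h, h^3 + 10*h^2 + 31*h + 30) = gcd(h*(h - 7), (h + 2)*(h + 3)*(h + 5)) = 1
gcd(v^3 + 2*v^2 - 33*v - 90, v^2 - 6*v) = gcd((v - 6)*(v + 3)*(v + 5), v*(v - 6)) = v - 6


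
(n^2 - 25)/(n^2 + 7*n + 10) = (n - 5)/(n + 2)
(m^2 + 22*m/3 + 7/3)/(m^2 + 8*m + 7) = (m + 1/3)/(m + 1)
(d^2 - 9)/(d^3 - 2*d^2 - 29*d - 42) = (d - 3)/(d^2 - 5*d - 14)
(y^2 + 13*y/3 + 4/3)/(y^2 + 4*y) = (y + 1/3)/y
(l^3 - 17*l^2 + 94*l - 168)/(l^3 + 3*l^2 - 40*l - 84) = (l^2 - 11*l + 28)/(l^2 + 9*l + 14)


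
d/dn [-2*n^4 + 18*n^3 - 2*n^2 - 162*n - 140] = -8*n^3 + 54*n^2 - 4*n - 162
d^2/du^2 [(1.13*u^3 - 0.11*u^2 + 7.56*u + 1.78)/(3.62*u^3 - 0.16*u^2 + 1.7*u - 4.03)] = (-5.6843418860808e-14*u^7 - 1.57397599999999*u^6 + 552.691464*u^5 + 455.520528*u^4 - 126.609156*u^3 + 1343.451708*u^2 + 233.766462*u + 108.007034)/(47.437928*u^9 - 6.290112*u^8 + 67.110456*u^7 - 164.344132*u^6 + 45.521016*u^5 - 150.500424*u^4 + 187.866134*u^3 - 42.735732*u^2 + 82.82859*u - 65.450827)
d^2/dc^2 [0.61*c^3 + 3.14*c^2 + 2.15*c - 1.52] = 3.66*c + 6.28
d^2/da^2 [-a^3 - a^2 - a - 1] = -6*a - 2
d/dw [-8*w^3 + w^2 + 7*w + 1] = -24*w^2 + 2*w + 7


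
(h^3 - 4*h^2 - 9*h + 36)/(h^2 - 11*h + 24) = (h^2 - h - 12)/(h - 8)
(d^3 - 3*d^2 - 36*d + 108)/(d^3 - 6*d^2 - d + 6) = (d^2 + 3*d - 18)/(d^2 - 1)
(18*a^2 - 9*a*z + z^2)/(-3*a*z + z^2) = (-6*a + z)/z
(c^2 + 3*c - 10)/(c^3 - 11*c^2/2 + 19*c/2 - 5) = 2*(c + 5)/(2*c^2 - 7*c + 5)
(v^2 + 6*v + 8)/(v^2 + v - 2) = (v + 4)/(v - 1)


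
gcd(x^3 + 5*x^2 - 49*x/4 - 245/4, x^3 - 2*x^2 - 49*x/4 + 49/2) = x^2 - 49/4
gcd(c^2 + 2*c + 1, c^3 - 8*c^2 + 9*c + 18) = c + 1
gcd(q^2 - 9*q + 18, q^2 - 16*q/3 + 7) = q - 3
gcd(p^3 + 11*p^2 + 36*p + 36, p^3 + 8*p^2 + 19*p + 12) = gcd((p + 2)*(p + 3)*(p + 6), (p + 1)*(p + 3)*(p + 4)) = p + 3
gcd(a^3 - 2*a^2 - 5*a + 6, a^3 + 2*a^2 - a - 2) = a^2 + a - 2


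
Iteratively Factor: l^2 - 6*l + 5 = (l - 1)*(l - 5)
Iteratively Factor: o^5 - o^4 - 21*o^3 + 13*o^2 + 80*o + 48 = (o + 4)*(o^4 - 5*o^3 - o^2 + 17*o + 12) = (o + 1)*(o + 4)*(o^3 - 6*o^2 + 5*o + 12) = (o + 1)^2*(o + 4)*(o^2 - 7*o + 12) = (o - 4)*(o + 1)^2*(o + 4)*(o - 3)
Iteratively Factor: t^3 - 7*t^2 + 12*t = (t - 4)*(t^2 - 3*t) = t*(t - 4)*(t - 3)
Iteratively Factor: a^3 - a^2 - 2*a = (a - 2)*(a^2 + a) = (a - 2)*(a + 1)*(a)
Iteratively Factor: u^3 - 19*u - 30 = (u + 3)*(u^2 - 3*u - 10) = (u + 2)*(u + 3)*(u - 5)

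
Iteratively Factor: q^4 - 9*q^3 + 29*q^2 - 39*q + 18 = (q - 3)*(q^3 - 6*q^2 + 11*q - 6) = (q - 3)^2*(q^2 - 3*q + 2) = (q - 3)^2*(q - 1)*(q - 2)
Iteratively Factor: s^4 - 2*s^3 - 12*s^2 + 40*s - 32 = (s - 2)*(s^3 - 12*s + 16) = (s - 2)^2*(s^2 + 2*s - 8) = (s - 2)^3*(s + 4)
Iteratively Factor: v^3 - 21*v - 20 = (v - 5)*(v^2 + 5*v + 4) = (v - 5)*(v + 4)*(v + 1)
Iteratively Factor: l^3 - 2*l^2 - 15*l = (l - 5)*(l^2 + 3*l) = (l - 5)*(l + 3)*(l)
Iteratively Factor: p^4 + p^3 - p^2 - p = (p)*(p^3 + p^2 - p - 1) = p*(p + 1)*(p^2 - 1) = p*(p + 1)^2*(p - 1)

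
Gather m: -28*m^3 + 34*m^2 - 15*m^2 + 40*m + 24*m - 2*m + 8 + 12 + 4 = -28*m^3 + 19*m^2 + 62*m + 24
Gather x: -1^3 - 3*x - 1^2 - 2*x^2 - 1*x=-2*x^2 - 4*x - 2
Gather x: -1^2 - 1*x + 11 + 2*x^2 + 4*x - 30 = 2*x^2 + 3*x - 20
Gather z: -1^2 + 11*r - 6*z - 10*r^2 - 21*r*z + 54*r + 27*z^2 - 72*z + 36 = -10*r^2 + 65*r + 27*z^2 + z*(-21*r - 78) + 35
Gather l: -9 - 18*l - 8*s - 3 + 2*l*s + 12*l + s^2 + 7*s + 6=l*(2*s - 6) + s^2 - s - 6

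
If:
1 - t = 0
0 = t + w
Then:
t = 1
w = -1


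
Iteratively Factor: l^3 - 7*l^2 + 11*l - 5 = (l - 1)*(l^2 - 6*l + 5) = (l - 5)*(l - 1)*(l - 1)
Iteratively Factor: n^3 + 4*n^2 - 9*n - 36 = (n - 3)*(n^2 + 7*n + 12) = (n - 3)*(n + 3)*(n + 4)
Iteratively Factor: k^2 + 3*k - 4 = (k - 1)*(k + 4)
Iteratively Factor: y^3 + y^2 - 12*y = (y + 4)*(y^2 - 3*y) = y*(y + 4)*(y - 3)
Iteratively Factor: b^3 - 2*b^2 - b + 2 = (b - 2)*(b^2 - 1) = (b - 2)*(b - 1)*(b + 1)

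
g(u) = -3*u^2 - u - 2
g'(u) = -6*u - 1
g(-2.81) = -22.88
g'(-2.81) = 15.86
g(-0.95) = -3.76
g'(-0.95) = 4.70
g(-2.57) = -19.24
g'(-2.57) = 14.42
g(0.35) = -2.72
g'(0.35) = -3.10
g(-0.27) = -1.95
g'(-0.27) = 0.62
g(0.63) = -3.82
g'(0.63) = -4.78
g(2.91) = -30.31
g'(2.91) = -18.46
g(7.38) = -172.77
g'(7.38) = -45.28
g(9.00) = -254.00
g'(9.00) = -55.00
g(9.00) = -254.00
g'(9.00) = -55.00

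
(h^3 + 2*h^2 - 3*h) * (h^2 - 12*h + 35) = h^5 - 10*h^4 + 8*h^3 + 106*h^2 - 105*h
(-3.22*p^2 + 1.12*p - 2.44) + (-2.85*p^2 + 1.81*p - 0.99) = -6.07*p^2 + 2.93*p - 3.43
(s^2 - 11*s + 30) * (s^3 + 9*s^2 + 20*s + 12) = s^5 - 2*s^4 - 49*s^3 + 62*s^2 + 468*s + 360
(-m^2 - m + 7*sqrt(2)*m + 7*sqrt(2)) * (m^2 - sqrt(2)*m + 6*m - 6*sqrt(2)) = -m^4 - 7*m^3 + 8*sqrt(2)*m^3 - 20*m^2 + 56*sqrt(2)*m^2 - 98*m + 48*sqrt(2)*m - 84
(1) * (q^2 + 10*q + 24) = q^2 + 10*q + 24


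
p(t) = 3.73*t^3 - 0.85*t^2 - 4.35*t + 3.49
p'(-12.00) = 1627.41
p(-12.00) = -6512.15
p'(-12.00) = 1627.41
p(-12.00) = -6512.15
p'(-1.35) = 18.34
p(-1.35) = -1.36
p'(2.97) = 89.31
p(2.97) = 80.79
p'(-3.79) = 162.83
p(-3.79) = -195.29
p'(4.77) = 242.15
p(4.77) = 368.22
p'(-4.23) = 203.06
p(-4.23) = -275.63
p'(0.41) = -3.17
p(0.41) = 1.82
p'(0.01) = -4.37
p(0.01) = 3.45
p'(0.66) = -0.60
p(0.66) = 1.32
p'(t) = 11.19*t^2 - 1.7*t - 4.35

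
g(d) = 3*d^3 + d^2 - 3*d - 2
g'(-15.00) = 1992.00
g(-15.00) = -9857.00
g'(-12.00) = 1269.00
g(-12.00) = -5006.00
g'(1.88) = 32.57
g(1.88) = 15.83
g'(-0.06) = -3.09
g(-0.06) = -1.82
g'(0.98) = 7.60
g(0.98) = -1.16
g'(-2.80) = 61.96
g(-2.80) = -51.62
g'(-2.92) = 67.90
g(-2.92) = -59.40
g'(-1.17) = 6.98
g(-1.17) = -1.93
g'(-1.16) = 6.79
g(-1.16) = -1.86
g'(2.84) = 75.27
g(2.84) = 66.26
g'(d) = 9*d^2 + 2*d - 3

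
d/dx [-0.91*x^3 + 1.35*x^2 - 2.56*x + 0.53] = -2.73*x^2 + 2.7*x - 2.56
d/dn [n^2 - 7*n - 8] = 2*n - 7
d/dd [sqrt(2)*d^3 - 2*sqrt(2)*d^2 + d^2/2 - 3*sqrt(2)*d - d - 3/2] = 3*sqrt(2)*d^2 - 4*sqrt(2)*d + d - 3*sqrt(2) - 1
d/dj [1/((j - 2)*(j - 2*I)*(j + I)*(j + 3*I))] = (-(j - 2)*(j - 2*I)*(j + I) - (j - 2)*(j - 2*I)*(j + 3*I) - (j - 2)*(j + I)*(j + 3*I) - (j - 2*I)*(j + I)*(j + 3*I))/((j - 2)^2*(j - 2*I)^2*(j + I)^2*(j + 3*I)^2)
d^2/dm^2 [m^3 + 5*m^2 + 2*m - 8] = 6*m + 10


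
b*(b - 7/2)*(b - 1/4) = b^3 - 15*b^2/4 + 7*b/8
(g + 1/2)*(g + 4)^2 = g^3 + 17*g^2/2 + 20*g + 8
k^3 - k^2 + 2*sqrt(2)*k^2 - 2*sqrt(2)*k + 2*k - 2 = (k - 1)*(k + sqrt(2))^2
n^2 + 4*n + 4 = (n + 2)^2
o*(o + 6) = o^2 + 6*o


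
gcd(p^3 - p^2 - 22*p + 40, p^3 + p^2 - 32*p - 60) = p + 5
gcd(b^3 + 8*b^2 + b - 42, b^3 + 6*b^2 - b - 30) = b^2 + b - 6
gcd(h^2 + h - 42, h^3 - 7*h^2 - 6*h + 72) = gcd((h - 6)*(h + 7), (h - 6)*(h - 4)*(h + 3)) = h - 6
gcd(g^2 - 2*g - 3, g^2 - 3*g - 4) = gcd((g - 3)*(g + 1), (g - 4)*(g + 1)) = g + 1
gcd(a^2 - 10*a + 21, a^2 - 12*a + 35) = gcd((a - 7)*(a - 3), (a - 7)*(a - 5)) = a - 7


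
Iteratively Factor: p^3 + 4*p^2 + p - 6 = (p - 1)*(p^2 + 5*p + 6) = (p - 1)*(p + 3)*(p + 2)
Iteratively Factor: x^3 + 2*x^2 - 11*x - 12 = (x - 3)*(x^2 + 5*x + 4) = (x - 3)*(x + 1)*(x + 4)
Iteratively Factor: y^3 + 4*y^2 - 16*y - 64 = (y - 4)*(y^2 + 8*y + 16) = (y - 4)*(y + 4)*(y + 4)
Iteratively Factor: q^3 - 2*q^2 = (q - 2)*(q^2) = q*(q - 2)*(q)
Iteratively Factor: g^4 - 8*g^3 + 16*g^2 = (g - 4)*(g^3 - 4*g^2) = g*(g - 4)*(g^2 - 4*g) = g^2*(g - 4)*(g - 4)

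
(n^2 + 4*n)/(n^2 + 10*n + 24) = n/(n + 6)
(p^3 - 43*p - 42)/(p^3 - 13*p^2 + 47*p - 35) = (p^2 + 7*p + 6)/(p^2 - 6*p + 5)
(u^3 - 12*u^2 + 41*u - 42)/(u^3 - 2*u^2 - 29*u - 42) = (u^2 - 5*u + 6)/(u^2 + 5*u + 6)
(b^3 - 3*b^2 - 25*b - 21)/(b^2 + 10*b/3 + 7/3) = 3*(b^2 - 4*b - 21)/(3*b + 7)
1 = 1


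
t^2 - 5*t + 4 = (t - 4)*(t - 1)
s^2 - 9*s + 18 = (s - 6)*(s - 3)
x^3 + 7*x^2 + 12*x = x*(x + 3)*(x + 4)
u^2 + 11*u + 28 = (u + 4)*(u + 7)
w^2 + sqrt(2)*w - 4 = (w - sqrt(2))*(w + 2*sqrt(2))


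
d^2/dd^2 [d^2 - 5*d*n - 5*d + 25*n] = 2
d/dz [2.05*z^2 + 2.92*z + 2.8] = 4.1*z + 2.92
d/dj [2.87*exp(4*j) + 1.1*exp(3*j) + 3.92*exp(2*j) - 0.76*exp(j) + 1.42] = (11.48*exp(3*j) + 3.3*exp(2*j) + 7.84*exp(j) - 0.76)*exp(j)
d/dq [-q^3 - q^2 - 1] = q*(-3*q - 2)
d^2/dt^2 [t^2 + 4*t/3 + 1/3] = 2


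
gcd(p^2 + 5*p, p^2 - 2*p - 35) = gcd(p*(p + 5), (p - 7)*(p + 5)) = p + 5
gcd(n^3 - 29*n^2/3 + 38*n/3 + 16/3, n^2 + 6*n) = 1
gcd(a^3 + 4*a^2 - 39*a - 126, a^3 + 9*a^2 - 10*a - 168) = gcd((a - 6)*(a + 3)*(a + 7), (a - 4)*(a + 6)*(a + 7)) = a + 7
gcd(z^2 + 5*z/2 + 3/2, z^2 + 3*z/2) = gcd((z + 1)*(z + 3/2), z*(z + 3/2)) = z + 3/2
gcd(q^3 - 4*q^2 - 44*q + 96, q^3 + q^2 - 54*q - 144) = q^2 - 2*q - 48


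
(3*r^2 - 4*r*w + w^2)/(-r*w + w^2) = (-3*r + w)/w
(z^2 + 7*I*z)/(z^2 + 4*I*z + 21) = z/(z - 3*I)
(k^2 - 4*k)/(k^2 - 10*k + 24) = k/(k - 6)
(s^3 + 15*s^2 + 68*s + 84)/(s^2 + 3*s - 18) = (s^2 + 9*s + 14)/(s - 3)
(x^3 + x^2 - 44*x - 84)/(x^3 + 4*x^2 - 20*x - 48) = (x - 7)/(x - 4)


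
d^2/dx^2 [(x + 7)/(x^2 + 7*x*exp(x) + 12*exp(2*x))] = (2*(x + 7)*(7*x*exp(x) + 2*x + 24*exp(2*x) + 7*exp(x))^2 - (x^2 + 7*x*exp(x) + 12*exp(2*x))*(14*x*exp(x) + 4*x + (x + 7)*(7*x*exp(x) + 48*exp(2*x) + 14*exp(x) + 2) + 48*exp(2*x) + 14*exp(x)))/(x^2 + 7*x*exp(x) + 12*exp(2*x))^3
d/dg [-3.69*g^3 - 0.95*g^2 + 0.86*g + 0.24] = -11.07*g^2 - 1.9*g + 0.86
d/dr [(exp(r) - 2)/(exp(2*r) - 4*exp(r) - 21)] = (-2*(exp(r) - 2)^2 + exp(2*r) - 4*exp(r) - 21)*exp(r)/(-exp(2*r) + 4*exp(r) + 21)^2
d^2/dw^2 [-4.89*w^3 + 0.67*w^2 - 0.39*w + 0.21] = 1.34 - 29.34*w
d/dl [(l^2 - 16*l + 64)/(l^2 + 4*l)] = 4*(5*l^2 - 32*l - 64)/(l^2*(l^2 + 8*l + 16))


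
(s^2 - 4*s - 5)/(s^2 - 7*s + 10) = (s + 1)/(s - 2)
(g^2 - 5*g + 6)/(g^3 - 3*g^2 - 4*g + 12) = 1/(g + 2)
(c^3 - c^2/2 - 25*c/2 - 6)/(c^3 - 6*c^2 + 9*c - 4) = (2*c^2 + 7*c + 3)/(2*(c^2 - 2*c + 1))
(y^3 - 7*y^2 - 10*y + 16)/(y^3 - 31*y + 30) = (y^2 - 6*y - 16)/(y^2 + y - 30)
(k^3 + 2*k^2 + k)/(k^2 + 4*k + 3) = k*(k + 1)/(k + 3)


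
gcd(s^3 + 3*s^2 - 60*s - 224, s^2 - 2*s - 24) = s + 4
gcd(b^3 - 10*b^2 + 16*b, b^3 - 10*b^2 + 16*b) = b^3 - 10*b^2 + 16*b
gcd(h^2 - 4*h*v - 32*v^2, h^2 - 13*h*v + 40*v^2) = -h + 8*v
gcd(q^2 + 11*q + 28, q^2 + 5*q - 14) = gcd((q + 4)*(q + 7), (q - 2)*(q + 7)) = q + 7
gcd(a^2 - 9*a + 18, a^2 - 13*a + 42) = a - 6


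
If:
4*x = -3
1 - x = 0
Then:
No Solution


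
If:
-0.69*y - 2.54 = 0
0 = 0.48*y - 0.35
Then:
No Solution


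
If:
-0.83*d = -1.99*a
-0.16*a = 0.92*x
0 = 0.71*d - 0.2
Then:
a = 0.12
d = 0.28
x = -0.02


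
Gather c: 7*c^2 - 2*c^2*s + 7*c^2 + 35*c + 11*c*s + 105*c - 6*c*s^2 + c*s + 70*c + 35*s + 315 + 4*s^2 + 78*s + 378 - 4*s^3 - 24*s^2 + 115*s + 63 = c^2*(14 - 2*s) + c*(-6*s^2 + 12*s + 210) - 4*s^3 - 20*s^2 + 228*s + 756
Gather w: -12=-12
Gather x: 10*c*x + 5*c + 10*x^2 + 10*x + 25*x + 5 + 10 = 5*c + 10*x^2 + x*(10*c + 35) + 15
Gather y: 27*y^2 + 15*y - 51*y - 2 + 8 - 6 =27*y^2 - 36*y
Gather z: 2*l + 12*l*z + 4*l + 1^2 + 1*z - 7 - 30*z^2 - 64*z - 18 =6*l - 30*z^2 + z*(12*l - 63) - 24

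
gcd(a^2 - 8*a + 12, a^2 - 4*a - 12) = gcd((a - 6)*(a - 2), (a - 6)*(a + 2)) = a - 6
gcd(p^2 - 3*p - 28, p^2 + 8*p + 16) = p + 4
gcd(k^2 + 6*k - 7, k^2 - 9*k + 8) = k - 1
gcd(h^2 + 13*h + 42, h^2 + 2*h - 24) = h + 6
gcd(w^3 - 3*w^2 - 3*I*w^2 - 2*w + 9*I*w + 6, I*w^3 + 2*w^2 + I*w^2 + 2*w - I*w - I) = w - I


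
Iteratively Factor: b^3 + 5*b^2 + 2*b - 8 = (b + 4)*(b^2 + b - 2) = (b + 2)*(b + 4)*(b - 1)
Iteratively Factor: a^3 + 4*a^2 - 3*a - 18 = (a + 3)*(a^2 + a - 6) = (a + 3)^2*(a - 2)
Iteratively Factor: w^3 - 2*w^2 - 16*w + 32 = (w - 4)*(w^2 + 2*w - 8) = (w - 4)*(w + 4)*(w - 2)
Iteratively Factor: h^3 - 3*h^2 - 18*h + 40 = (h + 4)*(h^2 - 7*h + 10) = (h - 2)*(h + 4)*(h - 5)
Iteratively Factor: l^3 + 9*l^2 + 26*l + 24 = (l + 3)*(l^2 + 6*l + 8) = (l + 2)*(l + 3)*(l + 4)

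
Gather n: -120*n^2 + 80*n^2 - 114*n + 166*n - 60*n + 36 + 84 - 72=-40*n^2 - 8*n + 48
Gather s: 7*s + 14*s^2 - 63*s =14*s^2 - 56*s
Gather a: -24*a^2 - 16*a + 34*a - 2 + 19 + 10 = -24*a^2 + 18*a + 27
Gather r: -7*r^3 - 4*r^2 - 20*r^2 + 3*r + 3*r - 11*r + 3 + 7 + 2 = -7*r^3 - 24*r^2 - 5*r + 12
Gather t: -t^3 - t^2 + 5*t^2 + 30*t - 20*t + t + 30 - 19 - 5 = -t^3 + 4*t^2 + 11*t + 6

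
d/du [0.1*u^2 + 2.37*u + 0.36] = 0.2*u + 2.37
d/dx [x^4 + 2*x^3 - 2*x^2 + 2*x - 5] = 4*x^3 + 6*x^2 - 4*x + 2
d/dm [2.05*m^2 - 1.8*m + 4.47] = 4.1*m - 1.8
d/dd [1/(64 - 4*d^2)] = d/(2*(d^2 - 16)^2)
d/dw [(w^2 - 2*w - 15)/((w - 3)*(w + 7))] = 6*(w^2 - 2*w + 17)/(w^4 + 8*w^3 - 26*w^2 - 168*w + 441)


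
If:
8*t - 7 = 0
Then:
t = 7/8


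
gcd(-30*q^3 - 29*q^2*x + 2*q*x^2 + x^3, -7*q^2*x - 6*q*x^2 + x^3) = q + x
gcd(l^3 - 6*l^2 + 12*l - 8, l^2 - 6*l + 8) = l - 2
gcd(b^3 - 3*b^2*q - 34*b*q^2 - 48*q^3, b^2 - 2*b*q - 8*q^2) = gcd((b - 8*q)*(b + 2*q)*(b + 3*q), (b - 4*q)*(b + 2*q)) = b + 2*q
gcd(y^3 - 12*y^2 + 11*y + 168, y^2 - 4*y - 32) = y - 8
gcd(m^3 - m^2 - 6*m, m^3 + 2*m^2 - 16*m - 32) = m + 2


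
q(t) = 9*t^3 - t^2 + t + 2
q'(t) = 27*t^2 - 2*t + 1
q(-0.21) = 1.66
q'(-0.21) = 2.61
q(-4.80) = -1021.17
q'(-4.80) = 632.68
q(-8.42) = -5449.85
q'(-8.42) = 1932.04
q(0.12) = 2.12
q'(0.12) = 1.15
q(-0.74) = -2.93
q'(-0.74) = 17.27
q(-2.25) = -107.83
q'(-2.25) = 142.19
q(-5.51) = -1539.43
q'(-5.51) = 831.74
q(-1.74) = -50.18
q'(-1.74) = 86.23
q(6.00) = 1916.00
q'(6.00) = 961.00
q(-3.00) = -253.00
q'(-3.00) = 250.00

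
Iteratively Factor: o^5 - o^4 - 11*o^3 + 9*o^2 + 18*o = (o + 3)*(o^4 - 4*o^3 + o^2 + 6*o) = (o - 3)*(o + 3)*(o^3 - o^2 - 2*o) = (o - 3)*(o - 2)*(o + 3)*(o^2 + o) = o*(o - 3)*(o - 2)*(o + 3)*(o + 1)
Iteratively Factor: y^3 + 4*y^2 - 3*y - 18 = (y - 2)*(y^2 + 6*y + 9) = (y - 2)*(y + 3)*(y + 3)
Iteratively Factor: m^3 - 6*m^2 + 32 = (m - 4)*(m^2 - 2*m - 8) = (m - 4)^2*(m + 2)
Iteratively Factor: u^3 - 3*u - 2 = (u + 1)*(u^2 - u - 2) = (u - 2)*(u + 1)*(u + 1)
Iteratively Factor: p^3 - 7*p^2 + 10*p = (p - 2)*(p^2 - 5*p) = p*(p - 2)*(p - 5)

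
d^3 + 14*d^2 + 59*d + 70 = (d + 2)*(d + 5)*(d + 7)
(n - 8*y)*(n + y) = n^2 - 7*n*y - 8*y^2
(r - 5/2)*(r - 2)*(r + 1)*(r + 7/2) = r^4 - 47*r^2/4 + 27*r/4 + 35/2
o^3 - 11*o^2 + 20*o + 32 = (o - 8)*(o - 4)*(o + 1)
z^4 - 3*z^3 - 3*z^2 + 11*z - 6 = (z - 3)*(z - 1)^2*(z + 2)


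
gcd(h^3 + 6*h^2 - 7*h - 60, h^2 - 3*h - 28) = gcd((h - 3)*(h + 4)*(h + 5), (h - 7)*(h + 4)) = h + 4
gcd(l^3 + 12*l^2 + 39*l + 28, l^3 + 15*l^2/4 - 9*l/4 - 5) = l^2 + 5*l + 4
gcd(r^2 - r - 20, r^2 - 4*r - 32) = r + 4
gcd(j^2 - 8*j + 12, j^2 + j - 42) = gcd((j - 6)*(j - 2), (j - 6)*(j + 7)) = j - 6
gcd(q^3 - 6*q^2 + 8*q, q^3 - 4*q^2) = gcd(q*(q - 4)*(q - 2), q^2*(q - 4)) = q^2 - 4*q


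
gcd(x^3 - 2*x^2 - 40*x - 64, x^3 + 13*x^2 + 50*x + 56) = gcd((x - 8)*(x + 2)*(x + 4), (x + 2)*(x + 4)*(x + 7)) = x^2 + 6*x + 8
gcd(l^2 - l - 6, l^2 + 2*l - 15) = l - 3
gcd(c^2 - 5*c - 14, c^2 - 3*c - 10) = c + 2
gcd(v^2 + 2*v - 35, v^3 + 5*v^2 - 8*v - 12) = 1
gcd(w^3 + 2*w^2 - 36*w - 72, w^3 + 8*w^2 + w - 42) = 1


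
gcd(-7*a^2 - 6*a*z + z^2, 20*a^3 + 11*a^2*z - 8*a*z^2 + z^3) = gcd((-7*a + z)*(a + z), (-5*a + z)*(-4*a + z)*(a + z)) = a + z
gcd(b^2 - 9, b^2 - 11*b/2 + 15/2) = b - 3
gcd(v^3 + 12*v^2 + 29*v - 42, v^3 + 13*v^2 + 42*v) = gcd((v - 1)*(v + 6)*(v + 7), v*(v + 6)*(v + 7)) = v^2 + 13*v + 42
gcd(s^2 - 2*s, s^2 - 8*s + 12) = s - 2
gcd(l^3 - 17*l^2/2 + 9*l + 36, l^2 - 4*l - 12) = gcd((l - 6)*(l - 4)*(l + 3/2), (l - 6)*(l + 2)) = l - 6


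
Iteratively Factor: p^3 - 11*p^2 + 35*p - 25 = (p - 1)*(p^2 - 10*p + 25) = (p - 5)*(p - 1)*(p - 5)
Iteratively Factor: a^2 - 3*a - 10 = (a + 2)*(a - 5)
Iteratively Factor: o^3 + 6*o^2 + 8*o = (o)*(o^2 + 6*o + 8) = o*(o + 2)*(o + 4)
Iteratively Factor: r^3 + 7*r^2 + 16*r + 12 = (r + 3)*(r^2 + 4*r + 4) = (r + 2)*(r + 3)*(r + 2)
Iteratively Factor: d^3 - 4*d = (d - 2)*(d^2 + 2*d) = d*(d - 2)*(d + 2)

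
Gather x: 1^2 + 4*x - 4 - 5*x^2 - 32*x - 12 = -5*x^2 - 28*x - 15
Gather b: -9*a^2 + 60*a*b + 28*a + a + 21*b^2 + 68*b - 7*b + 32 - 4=-9*a^2 + 29*a + 21*b^2 + b*(60*a + 61) + 28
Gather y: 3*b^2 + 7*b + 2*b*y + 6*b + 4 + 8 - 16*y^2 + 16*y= 3*b^2 + 13*b - 16*y^2 + y*(2*b + 16) + 12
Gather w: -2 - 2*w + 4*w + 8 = 2*w + 6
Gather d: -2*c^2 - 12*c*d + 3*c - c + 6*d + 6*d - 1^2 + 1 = -2*c^2 + 2*c + d*(12 - 12*c)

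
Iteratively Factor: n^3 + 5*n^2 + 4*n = (n)*(n^2 + 5*n + 4) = n*(n + 4)*(n + 1)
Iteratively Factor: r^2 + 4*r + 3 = (r + 3)*(r + 1)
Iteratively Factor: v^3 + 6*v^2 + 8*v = (v + 2)*(v^2 + 4*v) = v*(v + 2)*(v + 4)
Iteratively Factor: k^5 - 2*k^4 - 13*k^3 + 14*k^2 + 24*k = (k - 2)*(k^4 - 13*k^2 - 12*k) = (k - 4)*(k - 2)*(k^3 + 4*k^2 + 3*k) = (k - 4)*(k - 2)*(k + 3)*(k^2 + k) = k*(k - 4)*(k - 2)*(k + 3)*(k + 1)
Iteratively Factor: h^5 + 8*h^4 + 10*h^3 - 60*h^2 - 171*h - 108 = (h + 3)*(h^4 + 5*h^3 - 5*h^2 - 45*h - 36) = (h + 1)*(h + 3)*(h^3 + 4*h^2 - 9*h - 36) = (h + 1)*(h + 3)^2*(h^2 + h - 12) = (h + 1)*(h + 3)^2*(h + 4)*(h - 3)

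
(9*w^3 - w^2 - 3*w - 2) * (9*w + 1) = 81*w^4 - 28*w^2 - 21*w - 2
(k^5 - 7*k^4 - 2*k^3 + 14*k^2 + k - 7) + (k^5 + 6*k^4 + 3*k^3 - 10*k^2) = 2*k^5 - k^4 + k^3 + 4*k^2 + k - 7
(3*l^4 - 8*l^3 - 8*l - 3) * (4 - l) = -3*l^5 + 20*l^4 - 32*l^3 + 8*l^2 - 29*l - 12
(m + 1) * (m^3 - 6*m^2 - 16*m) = m^4 - 5*m^3 - 22*m^2 - 16*m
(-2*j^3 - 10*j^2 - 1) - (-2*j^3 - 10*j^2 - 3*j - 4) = 3*j + 3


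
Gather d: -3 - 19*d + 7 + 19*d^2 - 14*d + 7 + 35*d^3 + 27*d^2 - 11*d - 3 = 35*d^3 + 46*d^2 - 44*d + 8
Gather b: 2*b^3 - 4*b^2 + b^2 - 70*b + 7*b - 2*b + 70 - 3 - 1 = 2*b^3 - 3*b^2 - 65*b + 66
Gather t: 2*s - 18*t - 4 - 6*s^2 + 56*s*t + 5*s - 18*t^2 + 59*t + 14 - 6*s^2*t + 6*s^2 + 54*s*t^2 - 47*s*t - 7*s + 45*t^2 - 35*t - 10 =t^2*(54*s + 27) + t*(-6*s^2 + 9*s + 6)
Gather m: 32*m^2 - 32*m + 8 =32*m^2 - 32*m + 8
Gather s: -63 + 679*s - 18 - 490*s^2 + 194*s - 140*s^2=-630*s^2 + 873*s - 81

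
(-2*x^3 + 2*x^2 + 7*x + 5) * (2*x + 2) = -4*x^4 + 18*x^2 + 24*x + 10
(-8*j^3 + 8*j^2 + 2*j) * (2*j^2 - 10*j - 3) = -16*j^5 + 96*j^4 - 52*j^3 - 44*j^2 - 6*j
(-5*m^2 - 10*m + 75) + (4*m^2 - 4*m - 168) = -m^2 - 14*m - 93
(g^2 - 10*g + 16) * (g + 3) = g^3 - 7*g^2 - 14*g + 48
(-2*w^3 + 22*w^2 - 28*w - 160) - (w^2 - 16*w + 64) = -2*w^3 + 21*w^2 - 12*w - 224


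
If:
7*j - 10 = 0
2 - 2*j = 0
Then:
No Solution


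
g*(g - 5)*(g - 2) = g^3 - 7*g^2 + 10*g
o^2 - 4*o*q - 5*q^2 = (o - 5*q)*(o + q)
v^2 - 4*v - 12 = (v - 6)*(v + 2)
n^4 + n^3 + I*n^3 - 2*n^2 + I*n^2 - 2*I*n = n*(n + 2)*(-I*n + 1)*(I*n - I)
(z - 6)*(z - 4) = z^2 - 10*z + 24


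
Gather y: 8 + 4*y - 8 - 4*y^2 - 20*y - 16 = -4*y^2 - 16*y - 16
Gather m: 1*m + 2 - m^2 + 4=-m^2 + m + 6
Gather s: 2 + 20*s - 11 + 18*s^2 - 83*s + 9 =18*s^2 - 63*s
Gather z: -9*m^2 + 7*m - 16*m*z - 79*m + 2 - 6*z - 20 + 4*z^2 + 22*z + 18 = -9*m^2 - 72*m + 4*z^2 + z*(16 - 16*m)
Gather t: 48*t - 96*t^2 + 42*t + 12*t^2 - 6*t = -84*t^2 + 84*t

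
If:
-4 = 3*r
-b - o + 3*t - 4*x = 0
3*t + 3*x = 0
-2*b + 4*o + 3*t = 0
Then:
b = -31*x/6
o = -11*x/6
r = -4/3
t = -x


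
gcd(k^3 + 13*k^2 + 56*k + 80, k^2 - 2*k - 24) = k + 4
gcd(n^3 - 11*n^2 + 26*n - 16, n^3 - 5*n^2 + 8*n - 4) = n^2 - 3*n + 2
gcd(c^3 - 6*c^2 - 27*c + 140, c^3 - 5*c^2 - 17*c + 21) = c - 7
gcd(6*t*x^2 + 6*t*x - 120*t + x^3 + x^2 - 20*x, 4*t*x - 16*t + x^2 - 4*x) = x - 4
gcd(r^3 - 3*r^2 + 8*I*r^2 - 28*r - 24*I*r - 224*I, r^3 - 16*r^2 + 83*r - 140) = r - 7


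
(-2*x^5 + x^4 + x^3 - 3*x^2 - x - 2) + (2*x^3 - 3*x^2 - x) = -2*x^5 + x^4 + 3*x^3 - 6*x^2 - 2*x - 2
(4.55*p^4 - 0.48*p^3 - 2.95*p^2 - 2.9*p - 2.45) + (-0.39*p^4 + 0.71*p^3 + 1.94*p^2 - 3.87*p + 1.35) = 4.16*p^4 + 0.23*p^3 - 1.01*p^2 - 6.77*p - 1.1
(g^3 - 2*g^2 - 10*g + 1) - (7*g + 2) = g^3 - 2*g^2 - 17*g - 1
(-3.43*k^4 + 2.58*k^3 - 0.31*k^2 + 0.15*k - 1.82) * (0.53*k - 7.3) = -1.8179*k^5 + 26.4064*k^4 - 18.9983*k^3 + 2.3425*k^2 - 2.0596*k + 13.286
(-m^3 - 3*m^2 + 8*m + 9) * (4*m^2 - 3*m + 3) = -4*m^5 - 9*m^4 + 38*m^3 + 3*m^2 - 3*m + 27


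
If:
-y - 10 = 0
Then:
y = -10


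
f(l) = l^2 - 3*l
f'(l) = 2*l - 3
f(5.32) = 12.34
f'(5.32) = 7.64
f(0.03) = -0.09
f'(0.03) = -2.94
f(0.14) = -0.40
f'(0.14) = -2.72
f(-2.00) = 10.00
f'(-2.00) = -7.00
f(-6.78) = 66.31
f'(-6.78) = -16.56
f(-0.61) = 2.20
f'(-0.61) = -4.22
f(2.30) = -1.61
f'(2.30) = 1.60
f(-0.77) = 2.90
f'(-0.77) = -4.54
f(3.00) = 0.00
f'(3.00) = 3.00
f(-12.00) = 180.00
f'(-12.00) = -27.00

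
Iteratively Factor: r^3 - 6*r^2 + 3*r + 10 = (r + 1)*(r^2 - 7*r + 10) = (r - 2)*(r + 1)*(r - 5)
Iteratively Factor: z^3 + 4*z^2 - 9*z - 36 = (z - 3)*(z^2 + 7*z + 12) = (z - 3)*(z + 4)*(z + 3)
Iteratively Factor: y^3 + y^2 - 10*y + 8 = (y + 4)*(y^2 - 3*y + 2) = (y - 1)*(y + 4)*(y - 2)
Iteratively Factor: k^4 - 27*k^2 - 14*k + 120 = (k - 5)*(k^3 + 5*k^2 - 2*k - 24) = (k - 5)*(k + 3)*(k^2 + 2*k - 8) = (k - 5)*(k - 2)*(k + 3)*(k + 4)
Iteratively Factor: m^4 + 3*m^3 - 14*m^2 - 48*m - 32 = (m + 2)*(m^3 + m^2 - 16*m - 16) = (m + 1)*(m + 2)*(m^2 - 16) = (m + 1)*(m + 2)*(m + 4)*(m - 4)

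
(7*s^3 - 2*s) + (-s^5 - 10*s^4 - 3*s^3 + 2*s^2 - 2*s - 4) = -s^5 - 10*s^4 + 4*s^3 + 2*s^2 - 4*s - 4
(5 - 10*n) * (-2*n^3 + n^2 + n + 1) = 20*n^4 - 20*n^3 - 5*n^2 - 5*n + 5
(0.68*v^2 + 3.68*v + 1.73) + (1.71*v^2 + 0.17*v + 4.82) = 2.39*v^2 + 3.85*v + 6.55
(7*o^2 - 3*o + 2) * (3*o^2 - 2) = 21*o^4 - 9*o^3 - 8*o^2 + 6*o - 4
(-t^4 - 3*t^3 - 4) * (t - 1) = -t^5 - 2*t^4 + 3*t^3 - 4*t + 4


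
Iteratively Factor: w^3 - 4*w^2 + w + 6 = (w - 3)*(w^2 - w - 2) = (w - 3)*(w + 1)*(w - 2)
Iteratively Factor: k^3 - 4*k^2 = (k)*(k^2 - 4*k) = k^2*(k - 4)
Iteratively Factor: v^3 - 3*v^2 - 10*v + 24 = (v - 4)*(v^2 + v - 6) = (v - 4)*(v + 3)*(v - 2)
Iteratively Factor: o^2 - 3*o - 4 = (o + 1)*(o - 4)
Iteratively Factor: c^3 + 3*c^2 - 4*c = (c - 1)*(c^2 + 4*c) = (c - 1)*(c + 4)*(c)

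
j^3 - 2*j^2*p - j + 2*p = (j - 1)*(j + 1)*(j - 2*p)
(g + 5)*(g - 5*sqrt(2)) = g^2 - 5*sqrt(2)*g + 5*g - 25*sqrt(2)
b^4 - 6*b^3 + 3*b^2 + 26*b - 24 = (b - 4)*(b - 3)*(b - 1)*(b + 2)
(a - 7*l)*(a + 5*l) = a^2 - 2*a*l - 35*l^2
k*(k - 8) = k^2 - 8*k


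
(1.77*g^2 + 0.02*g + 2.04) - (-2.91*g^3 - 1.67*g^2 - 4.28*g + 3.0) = 2.91*g^3 + 3.44*g^2 + 4.3*g - 0.96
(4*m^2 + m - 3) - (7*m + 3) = 4*m^2 - 6*m - 6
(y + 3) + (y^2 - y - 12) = y^2 - 9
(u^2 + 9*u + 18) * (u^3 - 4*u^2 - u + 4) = u^5 + 5*u^4 - 19*u^3 - 77*u^2 + 18*u + 72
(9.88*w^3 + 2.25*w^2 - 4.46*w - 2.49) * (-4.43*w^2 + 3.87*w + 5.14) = -43.7684*w^5 + 28.2681*w^4 + 79.2485*w^3 + 5.3355*w^2 - 32.5607*w - 12.7986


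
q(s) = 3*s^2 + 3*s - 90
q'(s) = 6*s + 3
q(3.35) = -46.28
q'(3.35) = 23.10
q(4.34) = -20.47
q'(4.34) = 29.04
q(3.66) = -38.83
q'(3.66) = 24.96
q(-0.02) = -90.06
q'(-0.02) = 2.88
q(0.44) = -88.10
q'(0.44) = 5.64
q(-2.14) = -82.68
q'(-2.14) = -9.84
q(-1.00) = -90.00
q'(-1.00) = -3.00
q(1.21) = -81.98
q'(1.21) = 10.26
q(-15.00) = 540.00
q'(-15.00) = -87.00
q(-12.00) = 306.00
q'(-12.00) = -69.00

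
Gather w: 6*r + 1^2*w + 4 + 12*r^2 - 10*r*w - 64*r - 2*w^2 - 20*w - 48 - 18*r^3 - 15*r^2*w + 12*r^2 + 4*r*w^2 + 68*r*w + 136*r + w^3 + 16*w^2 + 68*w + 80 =-18*r^3 + 24*r^2 + 78*r + w^3 + w^2*(4*r + 14) + w*(-15*r^2 + 58*r + 49) + 36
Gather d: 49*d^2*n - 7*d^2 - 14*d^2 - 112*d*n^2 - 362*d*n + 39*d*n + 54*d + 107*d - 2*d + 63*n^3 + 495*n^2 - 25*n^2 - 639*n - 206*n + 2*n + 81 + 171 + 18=d^2*(49*n - 21) + d*(-112*n^2 - 323*n + 159) + 63*n^3 + 470*n^2 - 843*n + 270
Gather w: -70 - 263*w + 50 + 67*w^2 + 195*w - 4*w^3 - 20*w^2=-4*w^3 + 47*w^2 - 68*w - 20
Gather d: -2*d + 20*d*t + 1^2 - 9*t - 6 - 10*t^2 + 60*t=d*(20*t - 2) - 10*t^2 + 51*t - 5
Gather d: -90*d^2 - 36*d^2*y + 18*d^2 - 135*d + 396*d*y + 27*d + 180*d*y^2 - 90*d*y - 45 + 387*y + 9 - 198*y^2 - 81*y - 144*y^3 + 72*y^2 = d^2*(-36*y - 72) + d*(180*y^2 + 306*y - 108) - 144*y^3 - 126*y^2 + 306*y - 36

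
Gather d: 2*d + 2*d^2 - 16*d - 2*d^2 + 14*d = 0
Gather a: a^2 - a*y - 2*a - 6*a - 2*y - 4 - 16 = a^2 + a*(-y - 8) - 2*y - 20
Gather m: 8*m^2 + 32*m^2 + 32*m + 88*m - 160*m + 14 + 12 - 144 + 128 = 40*m^2 - 40*m + 10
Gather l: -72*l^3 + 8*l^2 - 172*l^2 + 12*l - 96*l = -72*l^3 - 164*l^2 - 84*l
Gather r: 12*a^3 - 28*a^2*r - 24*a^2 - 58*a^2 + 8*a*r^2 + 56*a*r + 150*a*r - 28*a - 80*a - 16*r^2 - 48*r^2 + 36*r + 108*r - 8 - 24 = 12*a^3 - 82*a^2 - 108*a + r^2*(8*a - 64) + r*(-28*a^2 + 206*a + 144) - 32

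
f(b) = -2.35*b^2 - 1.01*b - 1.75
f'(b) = -4.7*b - 1.01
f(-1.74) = -7.11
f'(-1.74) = 7.17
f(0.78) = -3.97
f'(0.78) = -4.68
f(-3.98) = -34.96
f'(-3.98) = 17.70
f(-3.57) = -28.09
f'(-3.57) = 15.77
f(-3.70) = -30.18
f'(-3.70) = 16.38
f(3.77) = -38.96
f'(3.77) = -18.73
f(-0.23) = -1.64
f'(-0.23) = 0.07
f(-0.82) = -2.50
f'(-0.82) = 2.84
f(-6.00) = -80.29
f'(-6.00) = 27.19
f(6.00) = -92.41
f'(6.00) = -29.21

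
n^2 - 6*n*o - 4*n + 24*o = (n - 4)*(n - 6*o)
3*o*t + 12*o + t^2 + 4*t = (3*o + t)*(t + 4)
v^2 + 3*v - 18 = (v - 3)*(v + 6)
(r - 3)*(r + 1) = r^2 - 2*r - 3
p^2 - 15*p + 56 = (p - 8)*(p - 7)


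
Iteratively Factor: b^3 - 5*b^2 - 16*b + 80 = (b - 5)*(b^2 - 16) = (b - 5)*(b - 4)*(b + 4)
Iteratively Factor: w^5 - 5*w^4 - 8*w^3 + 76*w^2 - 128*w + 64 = (w - 1)*(w^4 - 4*w^3 - 12*w^2 + 64*w - 64) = (w - 2)*(w - 1)*(w^3 - 2*w^2 - 16*w + 32) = (w - 4)*(w - 2)*(w - 1)*(w^2 + 2*w - 8) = (w - 4)*(w - 2)*(w - 1)*(w + 4)*(w - 2)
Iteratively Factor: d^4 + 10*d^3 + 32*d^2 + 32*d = (d + 4)*(d^3 + 6*d^2 + 8*d) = d*(d + 4)*(d^2 + 6*d + 8) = d*(d + 2)*(d + 4)*(d + 4)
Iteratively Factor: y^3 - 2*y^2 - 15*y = (y)*(y^2 - 2*y - 15) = y*(y + 3)*(y - 5)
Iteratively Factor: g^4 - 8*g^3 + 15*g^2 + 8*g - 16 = (g + 1)*(g^3 - 9*g^2 + 24*g - 16) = (g - 4)*(g + 1)*(g^2 - 5*g + 4) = (g - 4)^2*(g + 1)*(g - 1)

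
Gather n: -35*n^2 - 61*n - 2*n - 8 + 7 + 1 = -35*n^2 - 63*n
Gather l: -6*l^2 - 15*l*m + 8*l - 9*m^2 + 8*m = -6*l^2 + l*(8 - 15*m) - 9*m^2 + 8*m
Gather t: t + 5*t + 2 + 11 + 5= 6*t + 18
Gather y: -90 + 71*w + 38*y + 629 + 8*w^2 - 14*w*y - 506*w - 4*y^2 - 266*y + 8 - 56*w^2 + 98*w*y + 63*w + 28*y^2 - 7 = -48*w^2 - 372*w + 24*y^2 + y*(84*w - 228) + 540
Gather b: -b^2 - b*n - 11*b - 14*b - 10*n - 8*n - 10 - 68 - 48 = -b^2 + b*(-n - 25) - 18*n - 126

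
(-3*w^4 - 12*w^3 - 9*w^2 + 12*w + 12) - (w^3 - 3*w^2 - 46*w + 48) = -3*w^4 - 13*w^3 - 6*w^2 + 58*w - 36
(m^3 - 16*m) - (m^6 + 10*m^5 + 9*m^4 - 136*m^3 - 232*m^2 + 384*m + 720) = -m^6 - 10*m^5 - 9*m^4 + 137*m^3 + 232*m^2 - 400*m - 720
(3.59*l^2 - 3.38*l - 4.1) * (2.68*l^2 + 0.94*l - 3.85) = 9.6212*l^4 - 5.6838*l^3 - 27.9867*l^2 + 9.159*l + 15.785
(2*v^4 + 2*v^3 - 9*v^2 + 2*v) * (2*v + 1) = 4*v^5 + 6*v^4 - 16*v^3 - 5*v^2 + 2*v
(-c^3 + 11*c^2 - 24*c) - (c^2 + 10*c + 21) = -c^3 + 10*c^2 - 34*c - 21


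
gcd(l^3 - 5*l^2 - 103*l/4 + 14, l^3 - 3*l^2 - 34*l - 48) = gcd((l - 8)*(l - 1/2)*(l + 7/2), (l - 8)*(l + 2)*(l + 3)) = l - 8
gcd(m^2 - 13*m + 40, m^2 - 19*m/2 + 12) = m - 8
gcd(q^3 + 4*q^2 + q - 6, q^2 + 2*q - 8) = 1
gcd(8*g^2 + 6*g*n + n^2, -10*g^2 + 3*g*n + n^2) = 1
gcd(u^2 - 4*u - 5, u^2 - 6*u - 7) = u + 1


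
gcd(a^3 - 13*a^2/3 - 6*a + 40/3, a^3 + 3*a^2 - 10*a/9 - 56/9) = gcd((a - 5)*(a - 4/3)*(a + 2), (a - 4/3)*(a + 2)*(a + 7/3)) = a^2 + 2*a/3 - 8/3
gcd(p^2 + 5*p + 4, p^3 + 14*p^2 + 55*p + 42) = p + 1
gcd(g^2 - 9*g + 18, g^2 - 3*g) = g - 3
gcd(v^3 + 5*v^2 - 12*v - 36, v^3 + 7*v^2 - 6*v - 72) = v^2 + 3*v - 18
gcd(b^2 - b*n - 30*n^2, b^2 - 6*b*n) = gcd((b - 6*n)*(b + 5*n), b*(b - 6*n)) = b - 6*n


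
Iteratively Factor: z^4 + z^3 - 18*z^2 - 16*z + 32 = (z + 4)*(z^3 - 3*z^2 - 6*z + 8) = (z + 2)*(z + 4)*(z^2 - 5*z + 4) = (z - 1)*(z + 2)*(z + 4)*(z - 4)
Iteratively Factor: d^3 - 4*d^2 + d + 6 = (d + 1)*(d^2 - 5*d + 6) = (d - 3)*(d + 1)*(d - 2)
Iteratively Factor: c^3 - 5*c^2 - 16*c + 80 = (c - 5)*(c^2 - 16) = (c - 5)*(c + 4)*(c - 4)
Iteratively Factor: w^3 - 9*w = (w)*(w^2 - 9) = w*(w + 3)*(w - 3)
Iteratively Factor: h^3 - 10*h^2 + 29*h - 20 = (h - 5)*(h^2 - 5*h + 4) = (h - 5)*(h - 4)*(h - 1)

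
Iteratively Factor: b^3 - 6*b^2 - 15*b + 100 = (b - 5)*(b^2 - b - 20) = (b - 5)^2*(b + 4)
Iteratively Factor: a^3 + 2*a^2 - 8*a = (a + 4)*(a^2 - 2*a) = a*(a + 4)*(a - 2)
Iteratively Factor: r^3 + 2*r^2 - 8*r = (r - 2)*(r^2 + 4*r) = r*(r - 2)*(r + 4)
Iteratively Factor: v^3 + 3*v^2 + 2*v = (v + 1)*(v^2 + 2*v) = (v + 1)*(v + 2)*(v)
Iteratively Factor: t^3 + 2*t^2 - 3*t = (t - 1)*(t^2 + 3*t) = t*(t - 1)*(t + 3)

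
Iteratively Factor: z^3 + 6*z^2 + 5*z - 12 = (z - 1)*(z^2 + 7*z + 12) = (z - 1)*(z + 3)*(z + 4)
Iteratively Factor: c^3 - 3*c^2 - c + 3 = (c - 1)*(c^2 - 2*c - 3) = (c - 1)*(c + 1)*(c - 3)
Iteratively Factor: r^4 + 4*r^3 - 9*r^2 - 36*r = (r)*(r^3 + 4*r^2 - 9*r - 36) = r*(r + 4)*(r^2 - 9) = r*(r + 3)*(r + 4)*(r - 3)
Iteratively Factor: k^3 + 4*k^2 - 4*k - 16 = (k + 4)*(k^2 - 4) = (k - 2)*(k + 4)*(k + 2)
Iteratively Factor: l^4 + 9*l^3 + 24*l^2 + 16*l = (l + 1)*(l^3 + 8*l^2 + 16*l) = (l + 1)*(l + 4)*(l^2 + 4*l) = l*(l + 1)*(l + 4)*(l + 4)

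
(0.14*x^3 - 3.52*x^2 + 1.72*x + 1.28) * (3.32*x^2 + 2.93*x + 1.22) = 0.4648*x^5 - 11.2762*x^4 - 4.4324*x^3 + 4.9948*x^2 + 5.8488*x + 1.5616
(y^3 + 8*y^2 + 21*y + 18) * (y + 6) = y^4 + 14*y^3 + 69*y^2 + 144*y + 108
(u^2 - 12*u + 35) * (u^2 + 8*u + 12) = u^4 - 4*u^3 - 49*u^2 + 136*u + 420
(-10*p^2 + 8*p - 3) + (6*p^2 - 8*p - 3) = -4*p^2 - 6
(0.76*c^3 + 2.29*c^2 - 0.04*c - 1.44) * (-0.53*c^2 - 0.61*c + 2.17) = -0.4028*c^5 - 1.6773*c^4 + 0.2735*c^3 + 5.7569*c^2 + 0.7916*c - 3.1248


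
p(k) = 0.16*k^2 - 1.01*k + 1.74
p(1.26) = 0.72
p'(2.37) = -0.25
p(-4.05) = 8.45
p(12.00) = 12.66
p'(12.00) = 2.83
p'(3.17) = 0.00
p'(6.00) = 0.91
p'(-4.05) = -2.31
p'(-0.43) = -1.15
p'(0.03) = -1.00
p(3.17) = 0.15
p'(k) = 0.32*k - 1.01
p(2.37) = 0.25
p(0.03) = 1.71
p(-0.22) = 1.97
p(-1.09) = 3.03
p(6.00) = 1.44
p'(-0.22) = -1.08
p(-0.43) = 2.20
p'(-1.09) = -1.36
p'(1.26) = -0.61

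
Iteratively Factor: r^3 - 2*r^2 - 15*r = (r)*(r^2 - 2*r - 15) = r*(r - 5)*(r + 3)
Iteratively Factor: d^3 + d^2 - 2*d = (d - 1)*(d^2 + 2*d) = (d - 1)*(d + 2)*(d)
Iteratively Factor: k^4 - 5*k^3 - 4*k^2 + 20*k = (k - 2)*(k^3 - 3*k^2 - 10*k) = (k - 5)*(k - 2)*(k^2 + 2*k) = (k - 5)*(k - 2)*(k + 2)*(k)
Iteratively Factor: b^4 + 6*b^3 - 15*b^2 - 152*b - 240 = (b - 5)*(b^3 + 11*b^2 + 40*b + 48) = (b - 5)*(b + 3)*(b^2 + 8*b + 16) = (b - 5)*(b + 3)*(b + 4)*(b + 4)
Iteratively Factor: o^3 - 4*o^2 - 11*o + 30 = (o + 3)*(o^2 - 7*o + 10) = (o - 5)*(o + 3)*(o - 2)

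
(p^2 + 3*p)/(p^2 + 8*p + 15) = p/(p + 5)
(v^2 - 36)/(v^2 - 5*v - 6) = (v + 6)/(v + 1)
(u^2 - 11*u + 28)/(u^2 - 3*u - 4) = (u - 7)/(u + 1)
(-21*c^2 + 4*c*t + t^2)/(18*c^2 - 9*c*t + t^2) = (7*c + t)/(-6*c + t)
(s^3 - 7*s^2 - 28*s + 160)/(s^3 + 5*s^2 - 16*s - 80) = (s - 8)/(s + 4)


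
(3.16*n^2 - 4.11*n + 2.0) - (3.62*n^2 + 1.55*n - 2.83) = -0.46*n^2 - 5.66*n + 4.83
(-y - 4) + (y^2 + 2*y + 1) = y^2 + y - 3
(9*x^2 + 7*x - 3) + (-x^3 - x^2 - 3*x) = -x^3 + 8*x^2 + 4*x - 3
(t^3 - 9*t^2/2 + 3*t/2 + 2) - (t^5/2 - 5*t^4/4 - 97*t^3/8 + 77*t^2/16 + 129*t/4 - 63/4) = -t^5/2 + 5*t^4/4 + 105*t^3/8 - 149*t^2/16 - 123*t/4 + 71/4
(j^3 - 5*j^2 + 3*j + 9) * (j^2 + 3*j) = j^5 - 2*j^4 - 12*j^3 + 18*j^2 + 27*j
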